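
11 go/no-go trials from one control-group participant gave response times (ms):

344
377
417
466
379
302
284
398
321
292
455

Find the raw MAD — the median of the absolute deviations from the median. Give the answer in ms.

Sorted: 284, 292, 302, 321, 344, 377, 379, 398, 417, 455, 466 → median = 377
|x − 377|: 33, 0, 40, 89, 2, 75, 93, 21, 56, 85, 78
Sorted deviations: 0, 2, 21, 33, 40, 56, 75, 78, 85, 89, 93 → MAD = 56

56 ms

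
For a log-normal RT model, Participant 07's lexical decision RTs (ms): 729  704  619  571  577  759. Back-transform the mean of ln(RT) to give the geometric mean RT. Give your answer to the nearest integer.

656 ms

ln(RT): 6.5917, 6.5568, 6.4281, 6.3474, 6.3578, 6.6320
Mean ln(RT) = 38.9138/6 = 6.48563
Geometric mean = exp(6.48563) = 655.65 ms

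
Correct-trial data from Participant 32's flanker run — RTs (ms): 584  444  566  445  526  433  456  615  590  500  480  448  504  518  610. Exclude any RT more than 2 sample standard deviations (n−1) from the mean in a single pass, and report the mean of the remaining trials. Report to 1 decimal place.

n = 15, ΣRT = 7719, M = 514.600
Σ(x−M)² = 58345.60; s = √(58345.60/14) = 64.557
Cutoffs: 514.600 ± 2·64.557 → [385.5, 643.7]
No RTs fall outside the cutoffs; all 15 retained. Mean = 7719/15 = 514.600

514.6 ms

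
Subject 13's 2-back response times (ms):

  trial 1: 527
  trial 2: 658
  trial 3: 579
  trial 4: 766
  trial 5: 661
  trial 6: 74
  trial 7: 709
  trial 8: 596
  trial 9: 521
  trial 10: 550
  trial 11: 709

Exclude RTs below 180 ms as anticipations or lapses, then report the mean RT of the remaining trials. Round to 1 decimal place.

Excluded: 74
Retained (n=10): Σ = 6276
Mean = 6276/10 = 627.6000

627.6 ms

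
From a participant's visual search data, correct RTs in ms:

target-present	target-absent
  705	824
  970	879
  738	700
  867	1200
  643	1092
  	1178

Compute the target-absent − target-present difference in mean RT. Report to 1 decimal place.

194.2 ms

M(target-present) = 3923/5 = 784.600
M(target-absent) = 5873/6 = 978.833
Difference = 978.833 − 784.600 = 194.233 ms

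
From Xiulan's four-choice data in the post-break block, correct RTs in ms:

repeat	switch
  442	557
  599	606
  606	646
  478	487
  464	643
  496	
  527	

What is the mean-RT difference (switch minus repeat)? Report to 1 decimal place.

71.8 ms

M(repeat) = 3612/7 = 516.000
M(switch) = 2939/5 = 587.800
Difference = 587.800 − 516.000 = 71.800 ms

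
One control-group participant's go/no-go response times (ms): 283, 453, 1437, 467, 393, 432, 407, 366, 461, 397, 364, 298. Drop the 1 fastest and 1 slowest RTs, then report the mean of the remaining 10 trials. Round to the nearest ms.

404 ms

Sorted: 283, 298, 364, 366, 393, 397, 407, 432, 453, 461, 467, 1437
Drop lowest 1 (283) and highest 1 (1437)
Remaining (n=10): Σ = 4038, mean = 4038/10 = 403.800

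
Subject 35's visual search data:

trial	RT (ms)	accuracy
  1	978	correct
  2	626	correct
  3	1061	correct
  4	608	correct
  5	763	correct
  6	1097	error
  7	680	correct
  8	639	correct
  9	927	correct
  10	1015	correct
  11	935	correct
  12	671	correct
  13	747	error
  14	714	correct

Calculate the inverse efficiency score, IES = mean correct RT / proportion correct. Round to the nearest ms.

935 ms

Correct trials (n=12): 978, 626, 1061, 608, 763, 680, 639, 927, 1015, 935, 671, 714
Mean correct RT = 9617/12 = 801.4167 ms
Proportion correct = 12/14
IES = 801.4167 / (12/14) = 934.986 ms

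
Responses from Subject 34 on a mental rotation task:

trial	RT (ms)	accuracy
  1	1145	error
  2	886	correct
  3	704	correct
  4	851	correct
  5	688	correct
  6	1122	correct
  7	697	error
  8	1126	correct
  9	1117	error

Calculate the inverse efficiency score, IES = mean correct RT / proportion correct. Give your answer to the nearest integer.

1344 ms

Correct trials (n=6): 886, 704, 851, 688, 1122, 1126
Mean correct RT = 5377/6 = 896.1667 ms
Proportion correct = 6/9
IES = 896.1667 / (6/9) = 1344.250 ms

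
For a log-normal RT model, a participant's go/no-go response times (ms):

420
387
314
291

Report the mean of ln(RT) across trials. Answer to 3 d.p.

ln(RT): 6.0403, 5.9584, 5.7494, 5.6733
Σ ln(RT) = 23.4214
Mean = 23.4214/4 = 5.85535

5.855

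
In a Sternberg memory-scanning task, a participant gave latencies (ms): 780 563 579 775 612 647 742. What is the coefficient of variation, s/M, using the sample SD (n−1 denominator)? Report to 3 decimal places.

0.139

n = 7, Σ = 4698, M = 671.1429
Σ(x−M)² = 51922.857; s = √(51922.857/6) = 93.0259
CV = 93.0259 / 671.1429 = 0.13861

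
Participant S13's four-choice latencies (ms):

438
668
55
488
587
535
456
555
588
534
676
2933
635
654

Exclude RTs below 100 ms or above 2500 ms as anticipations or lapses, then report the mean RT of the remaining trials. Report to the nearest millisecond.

568 ms

Excluded: 55, 2933
Retained (n=12): Σ = 6814
Mean = 6814/12 = 567.8333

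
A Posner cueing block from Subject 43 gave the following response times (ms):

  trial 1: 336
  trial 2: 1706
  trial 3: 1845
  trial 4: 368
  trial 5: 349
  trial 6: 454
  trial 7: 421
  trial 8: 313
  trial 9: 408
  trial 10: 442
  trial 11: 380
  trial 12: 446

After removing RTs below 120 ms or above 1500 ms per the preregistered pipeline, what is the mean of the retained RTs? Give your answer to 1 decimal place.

391.7 ms

Excluded: 1706, 1845
Retained (n=10): Σ = 3917
Mean = 3917/10 = 391.7000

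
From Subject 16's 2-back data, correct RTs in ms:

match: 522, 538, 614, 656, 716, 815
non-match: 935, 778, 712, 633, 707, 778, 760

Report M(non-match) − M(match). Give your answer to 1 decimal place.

114.1 ms

M(match) = 3861/6 = 643.500
M(non-match) = 5303/7 = 757.571
Difference = 757.571 − 643.500 = 114.071 ms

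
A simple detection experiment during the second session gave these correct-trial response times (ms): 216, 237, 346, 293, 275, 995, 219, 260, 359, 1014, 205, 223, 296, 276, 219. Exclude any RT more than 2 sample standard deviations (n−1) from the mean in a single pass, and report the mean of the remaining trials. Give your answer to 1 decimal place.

n = 15, ΣRT = 5433, M = 362.200
Σ(x−M)² = 982352.40; s = √(982352.40/14) = 264.892
Cutoffs: 362.200 ± 2·264.892 → [-167.6, 892.0]
Outside: 995, 1014 → excluded.
Retained (n=13): Σ = 3424, mean = 3424/13 = 263.385

263.4 ms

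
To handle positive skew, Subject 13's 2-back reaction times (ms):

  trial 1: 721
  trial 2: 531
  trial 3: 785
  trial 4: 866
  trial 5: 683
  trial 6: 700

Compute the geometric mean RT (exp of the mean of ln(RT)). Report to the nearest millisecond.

ln(RT): 6.5806, 6.2748, 6.6657, 6.7639, 6.5265, 6.5511
Mean ln(RT) = 39.3625/6 = 6.56042
Geometric mean = exp(6.56042) = 706.57 ms

707 ms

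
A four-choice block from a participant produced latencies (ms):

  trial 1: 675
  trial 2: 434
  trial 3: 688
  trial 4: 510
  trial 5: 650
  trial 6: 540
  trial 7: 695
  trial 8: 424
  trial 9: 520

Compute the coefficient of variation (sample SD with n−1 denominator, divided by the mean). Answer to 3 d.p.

0.190

n = 9, Σ = 5136, M = 570.6667
Σ(x−M)² = 93782.000; s = √(93782.000/8) = 108.2716
CV = 108.2716 / 570.6667 = 0.18973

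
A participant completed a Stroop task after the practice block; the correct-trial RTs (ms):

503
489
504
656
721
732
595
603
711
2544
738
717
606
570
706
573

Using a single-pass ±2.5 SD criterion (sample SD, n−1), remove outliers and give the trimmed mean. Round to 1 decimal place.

n = 16, ΣRT = 11968, M = 748.000
Σ(x−M)² = 3552808.00; s = √(3552808.00/15) = 486.676
Cutoffs: 748.000 ± 2.5·486.676 → [-468.7, 1964.7]
Outside: 2544 → excluded.
Retained (n=15): Σ = 9424, mean = 9424/15 = 628.267

628.3 ms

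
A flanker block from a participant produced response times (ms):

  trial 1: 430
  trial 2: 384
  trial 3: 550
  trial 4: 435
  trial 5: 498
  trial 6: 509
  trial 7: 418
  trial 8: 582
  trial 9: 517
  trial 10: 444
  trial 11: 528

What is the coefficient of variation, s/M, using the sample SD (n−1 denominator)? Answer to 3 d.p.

0.130

n = 11, Σ = 5295, M = 481.3636
Σ(x−M)² = 39002.545; s = √(39002.545/10) = 62.4520
CV = 62.4520 / 481.3636 = 0.12974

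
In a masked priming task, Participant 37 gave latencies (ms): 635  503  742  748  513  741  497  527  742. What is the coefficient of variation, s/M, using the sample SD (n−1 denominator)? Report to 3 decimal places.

0.186

n = 9, Σ = 5648, M = 627.5556
Σ(x−M)² = 109420.222; s = √(109420.222/8) = 116.9510
CV = 116.9510 / 627.5556 = 0.18636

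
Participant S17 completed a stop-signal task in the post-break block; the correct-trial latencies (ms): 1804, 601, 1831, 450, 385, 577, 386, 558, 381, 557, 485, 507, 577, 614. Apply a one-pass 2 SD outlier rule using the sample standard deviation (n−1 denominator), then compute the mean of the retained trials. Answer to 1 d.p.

n = 14, ΣRT = 9713, M = 693.786
Σ(x−M)² = 3031060.36; s = √(3031060.36/13) = 482.865
Cutoffs: 693.786 ± 2·482.865 → [-271.9, 1659.5]
Outside: 1804, 1831 → excluded.
Retained (n=12): Σ = 6078, mean = 6078/12 = 506.500

506.5 ms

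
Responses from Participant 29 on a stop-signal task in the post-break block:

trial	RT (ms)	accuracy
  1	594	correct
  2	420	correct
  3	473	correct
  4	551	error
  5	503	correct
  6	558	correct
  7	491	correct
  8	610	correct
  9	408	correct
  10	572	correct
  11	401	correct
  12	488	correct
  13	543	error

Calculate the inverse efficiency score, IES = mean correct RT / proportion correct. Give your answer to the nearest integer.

593 ms

Correct trials (n=11): 594, 420, 473, 503, 558, 491, 610, 408, 572, 401, 488
Mean correct RT = 5518/11 = 501.6364 ms
Proportion correct = 11/13
IES = 501.6364 / (11/13) = 592.843 ms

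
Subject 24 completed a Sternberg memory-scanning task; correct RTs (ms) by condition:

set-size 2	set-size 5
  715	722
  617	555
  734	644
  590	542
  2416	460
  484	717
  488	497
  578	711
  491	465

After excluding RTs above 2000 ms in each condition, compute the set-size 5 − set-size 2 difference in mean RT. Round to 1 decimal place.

set-size 2: exclude 2416
M(set-size 2) = 4697/8 = 587.125
M(set-size 5) = 5313/9 = 590.333
Difference = 590.333 − 587.125 = 3.208 ms

3.2 ms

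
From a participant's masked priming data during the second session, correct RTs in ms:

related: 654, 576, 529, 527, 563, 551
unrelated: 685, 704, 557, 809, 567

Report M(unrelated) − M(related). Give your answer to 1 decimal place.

M(related) = 3400/6 = 566.667
M(unrelated) = 3322/5 = 664.400
Difference = 664.400 − 566.667 = 97.733 ms

97.7 ms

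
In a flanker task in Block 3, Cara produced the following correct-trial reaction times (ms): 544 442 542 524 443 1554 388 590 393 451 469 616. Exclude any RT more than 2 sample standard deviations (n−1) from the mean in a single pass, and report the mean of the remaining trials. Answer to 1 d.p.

491.1 ms

n = 12, ΣRT = 6956, M = 579.667
Σ(x−M)² = 1094554.67; s = √(1094554.67/11) = 315.444
Cutoffs: 579.667 ± 2·315.444 → [-51.2, 1210.6]
Outside: 1554 → excluded.
Retained (n=11): Σ = 5402, mean = 5402/11 = 491.091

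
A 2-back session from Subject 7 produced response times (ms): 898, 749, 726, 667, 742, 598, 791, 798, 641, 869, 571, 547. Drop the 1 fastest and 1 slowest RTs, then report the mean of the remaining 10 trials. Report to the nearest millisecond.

715 ms

Sorted: 547, 571, 598, 641, 667, 726, 742, 749, 791, 798, 869, 898
Drop lowest 1 (547) and highest 1 (898)
Remaining (n=10): Σ = 7152, mean = 7152/10 = 715.200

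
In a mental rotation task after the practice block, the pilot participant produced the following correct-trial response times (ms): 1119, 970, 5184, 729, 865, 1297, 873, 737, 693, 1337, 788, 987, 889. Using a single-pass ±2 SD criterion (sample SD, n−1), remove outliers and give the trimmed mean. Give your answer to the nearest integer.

940 ms

n = 13, ΣRT = 16468, M = 1266.769
Σ(x−M)² = 17126186.31; s = √(17126186.31/12) = 1194.647
Cutoffs: 1266.769 ± 2·1194.647 → [-1122.5, 3656.1]
Outside: 5184 → excluded.
Retained (n=12): Σ = 11284, mean = 11284/12 = 940.333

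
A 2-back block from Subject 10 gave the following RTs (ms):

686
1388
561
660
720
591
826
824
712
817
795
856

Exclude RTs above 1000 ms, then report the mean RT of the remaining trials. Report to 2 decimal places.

Excluded: 1388
Retained (n=11): Σ = 8048
Mean = 8048/11 = 731.6364

731.64 ms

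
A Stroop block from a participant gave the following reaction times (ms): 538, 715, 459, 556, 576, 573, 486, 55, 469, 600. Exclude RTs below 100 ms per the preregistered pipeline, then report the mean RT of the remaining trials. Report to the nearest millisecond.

Excluded: 55
Retained (n=9): Σ = 4972
Mean = 4972/9 = 552.4444

552 ms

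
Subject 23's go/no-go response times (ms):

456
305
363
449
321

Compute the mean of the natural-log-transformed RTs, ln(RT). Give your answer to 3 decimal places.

5.923

ln(RT): 6.1225, 5.7203, 5.8944, 6.1070, 5.7714
Σ ln(RT) = 29.6157
Mean = 29.6157/5 = 5.92313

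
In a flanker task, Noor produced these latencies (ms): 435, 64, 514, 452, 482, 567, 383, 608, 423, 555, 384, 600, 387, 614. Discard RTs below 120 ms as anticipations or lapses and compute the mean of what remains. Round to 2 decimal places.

492.62 ms

Excluded: 64
Retained (n=13): Σ = 6404
Mean = 6404/13 = 492.6154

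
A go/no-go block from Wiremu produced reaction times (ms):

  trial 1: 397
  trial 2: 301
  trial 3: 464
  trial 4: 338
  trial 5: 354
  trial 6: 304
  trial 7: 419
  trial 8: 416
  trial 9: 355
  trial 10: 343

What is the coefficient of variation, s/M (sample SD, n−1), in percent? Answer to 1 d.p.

n = 10, Σ = 3691, M = 369.1000
Σ(x−M)² = 25424.900; s = √(25424.900/9) = 53.1506
CV = 53.1506 / 369.1000 = 0.14400 = 14.400%

14.4%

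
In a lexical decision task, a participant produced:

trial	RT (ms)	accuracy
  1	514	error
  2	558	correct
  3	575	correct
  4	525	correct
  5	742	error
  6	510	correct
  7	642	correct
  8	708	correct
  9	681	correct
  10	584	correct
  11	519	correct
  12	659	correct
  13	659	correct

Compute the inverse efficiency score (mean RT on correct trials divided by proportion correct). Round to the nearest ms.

Correct trials (n=11): 558, 575, 525, 510, 642, 708, 681, 584, 519, 659, 659
Mean correct RT = 6620/11 = 601.8182 ms
Proportion correct = 11/13
IES = 601.8182 / (11/13) = 711.240 ms

711 ms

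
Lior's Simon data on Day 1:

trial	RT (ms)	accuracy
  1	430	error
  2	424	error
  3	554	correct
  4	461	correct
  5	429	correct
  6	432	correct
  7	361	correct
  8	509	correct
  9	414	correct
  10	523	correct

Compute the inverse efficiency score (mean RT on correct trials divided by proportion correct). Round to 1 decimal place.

575.5 ms

Correct trials (n=8): 554, 461, 429, 432, 361, 509, 414, 523
Mean correct RT = 3683/8 = 460.3750 ms
Proportion correct = 8/10
IES = 460.3750 / (8/10) = 575.469 ms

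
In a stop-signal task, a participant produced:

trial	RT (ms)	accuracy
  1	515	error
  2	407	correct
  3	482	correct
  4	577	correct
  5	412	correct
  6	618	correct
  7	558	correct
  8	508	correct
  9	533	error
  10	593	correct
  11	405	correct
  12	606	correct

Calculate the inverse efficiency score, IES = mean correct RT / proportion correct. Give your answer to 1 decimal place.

Correct trials (n=10): 407, 482, 577, 412, 618, 558, 508, 593, 405, 606
Mean correct RT = 5166/10 = 516.6000 ms
Proportion correct = 10/12
IES = 516.6000 / (10/12) = 619.920 ms

619.9 ms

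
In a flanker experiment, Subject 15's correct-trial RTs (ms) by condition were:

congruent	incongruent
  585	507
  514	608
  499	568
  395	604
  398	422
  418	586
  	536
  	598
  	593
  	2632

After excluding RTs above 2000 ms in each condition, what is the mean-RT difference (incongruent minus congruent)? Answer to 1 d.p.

incongruent: exclude 2632
M(congruent) = 2809/6 = 468.167
M(incongruent) = 5022/9 = 558.000
Difference = 558.000 − 468.167 = 89.833 ms

89.8 ms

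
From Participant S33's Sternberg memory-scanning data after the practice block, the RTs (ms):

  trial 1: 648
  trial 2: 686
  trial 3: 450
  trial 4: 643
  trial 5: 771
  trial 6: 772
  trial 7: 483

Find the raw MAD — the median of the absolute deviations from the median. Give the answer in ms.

Sorted: 450, 483, 643, 648, 686, 771, 772 → median = 648
|x − 648|: 0, 38, 198, 5, 123, 124, 165
Sorted deviations: 0, 5, 38, 123, 124, 165, 198 → MAD = 123

123 ms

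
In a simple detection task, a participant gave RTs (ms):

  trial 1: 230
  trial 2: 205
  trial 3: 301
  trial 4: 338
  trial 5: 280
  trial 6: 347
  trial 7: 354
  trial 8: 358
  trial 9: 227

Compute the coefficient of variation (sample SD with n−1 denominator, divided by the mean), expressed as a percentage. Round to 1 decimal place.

20.6%

n = 9, Σ = 2640, M = 293.3333
Σ(x−M)² = 29188.000; s = √(29188.000/8) = 60.4028
CV = 60.4028 / 293.3333 = 0.20592 = 20.592%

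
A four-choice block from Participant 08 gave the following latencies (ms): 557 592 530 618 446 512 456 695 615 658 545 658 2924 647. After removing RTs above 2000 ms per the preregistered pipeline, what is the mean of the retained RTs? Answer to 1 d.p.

Excluded: 2924
Retained (n=13): Σ = 7529
Mean = 7529/13 = 579.1538

579.2 ms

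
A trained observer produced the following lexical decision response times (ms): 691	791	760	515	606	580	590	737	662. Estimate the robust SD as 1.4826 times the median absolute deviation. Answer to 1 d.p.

Sorted: 515, 580, 590, 606, 662, 691, 737, 760, 791 → median = 662
|x − 662| sorted: 0, 29, 56, 72, 75, 82, 98, 129, 147 → MAD = 75
Robust SD ≈ 1.4826 × 75 = 111.195

111.2 ms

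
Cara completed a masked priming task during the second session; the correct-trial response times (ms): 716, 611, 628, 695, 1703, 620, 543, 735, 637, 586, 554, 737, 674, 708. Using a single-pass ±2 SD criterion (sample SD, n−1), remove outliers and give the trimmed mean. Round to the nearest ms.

n = 14, ΣRT = 10147, M = 724.786
Σ(x−M)² = 1083458.36; s = √(1083458.36/13) = 288.692
Cutoffs: 724.786 ± 2·288.692 → [147.4, 1302.2]
Outside: 1703 → excluded.
Retained (n=13): Σ = 8444, mean = 8444/13 = 649.538

650 ms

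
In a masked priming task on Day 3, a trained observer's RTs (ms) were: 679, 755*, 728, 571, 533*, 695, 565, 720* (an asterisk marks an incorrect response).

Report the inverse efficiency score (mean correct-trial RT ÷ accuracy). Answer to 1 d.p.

1036.2 ms

Correct trials (n=5): 679, 728, 571, 695, 565
Mean correct RT = 3238/5 = 647.6000 ms
Proportion correct = 5/8
IES = 647.6000 / (5/8) = 1036.160 ms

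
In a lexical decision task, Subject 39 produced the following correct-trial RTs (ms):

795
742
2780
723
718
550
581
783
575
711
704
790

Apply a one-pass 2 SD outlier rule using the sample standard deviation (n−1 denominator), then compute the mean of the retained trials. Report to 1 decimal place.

n = 12, ΣRT = 10452, M = 871.000
Σ(x−M)² = 4054562.00; s = √(4054562.00/11) = 607.122
Cutoffs: 871.000 ± 2·607.122 → [-343.2, 2085.2]
Outside: 2780 → excluded.
Retained (n=11): Σ = 7672, mean = 7672/11 = 697.455

697.5 ms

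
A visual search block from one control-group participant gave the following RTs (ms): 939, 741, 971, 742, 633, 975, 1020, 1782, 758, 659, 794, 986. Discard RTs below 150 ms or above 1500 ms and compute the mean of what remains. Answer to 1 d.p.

Excluded: 1782
Retained (n=11): Σ = 9218
Mean = 9218/11 = 838.0000

838.0 ms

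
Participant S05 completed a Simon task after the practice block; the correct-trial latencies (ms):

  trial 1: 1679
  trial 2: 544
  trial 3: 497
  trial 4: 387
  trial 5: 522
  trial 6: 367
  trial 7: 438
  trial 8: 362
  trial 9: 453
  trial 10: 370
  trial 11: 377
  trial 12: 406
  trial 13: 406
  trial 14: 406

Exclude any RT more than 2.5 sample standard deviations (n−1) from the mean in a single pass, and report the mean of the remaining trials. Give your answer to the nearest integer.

426 ms

n = 14, ΣRT = 7214, M = 515.286
Σ(x−M)² = 1503290.86; s = √(1503290.86/13) = 340.056
Cutoffs: 515.286 ± 2.5·340.056 → [-334.9, 1365.4]
Outside: 1679 → excluded.
Retained (n=13): Σ = 5535, mean = 5535/13 = 425.769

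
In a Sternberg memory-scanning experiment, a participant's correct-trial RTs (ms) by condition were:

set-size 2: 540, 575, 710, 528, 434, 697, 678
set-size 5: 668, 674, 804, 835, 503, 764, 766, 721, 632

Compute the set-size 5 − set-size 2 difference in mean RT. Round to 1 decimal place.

M(set-size 2) = 4162/7 = 594.571
M(set-size 5) = 6367/9 = 707.444
Difference = 707.444 − 594.571 = 112.873 ms

112.9 ms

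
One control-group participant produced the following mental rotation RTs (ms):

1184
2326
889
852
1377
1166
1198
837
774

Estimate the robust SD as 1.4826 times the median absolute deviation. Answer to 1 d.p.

Sorted: 774, 837, 852, 889, 1166, 1184, 1198, 1377, 2326 → median = 1166
|x − 1166| sorted: 0, 18, 32, 211, 277, 314, 329, 392, 1160 → MAD = 277
Robust SD ≈ 1.4826 × 277 = 410.680

410.7 ms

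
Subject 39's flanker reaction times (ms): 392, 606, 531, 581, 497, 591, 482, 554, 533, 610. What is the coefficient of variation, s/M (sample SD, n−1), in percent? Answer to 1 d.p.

n = 10, Σ = 5377, M = 537.7000
Σ(x−M)² = 40928.100; s = √(40928.100/9) = 67.4356
CV = 67.4356 / 537.7000 = 0.12542 = 12.542%

12.5%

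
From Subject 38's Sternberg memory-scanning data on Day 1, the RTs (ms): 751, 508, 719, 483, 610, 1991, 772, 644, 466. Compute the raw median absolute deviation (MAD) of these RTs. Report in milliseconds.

Sorted: 466, 483, 508, 610, 644, 719, 751, 772, 1991 → median = 644
|x − 644|: 107, 136, 75, 161, 34, 1347, 128, 0, 178
Sorted deviations: 0, 34, 75, 107, 128, 136, 161, 178, 1347 → MAD = 128

128 ms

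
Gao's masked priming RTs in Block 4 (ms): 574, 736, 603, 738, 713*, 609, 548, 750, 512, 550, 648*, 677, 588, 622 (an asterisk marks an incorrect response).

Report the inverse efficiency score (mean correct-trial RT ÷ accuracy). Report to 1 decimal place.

729.8 ms

Correct trials (n=12): 574, 736, 603, 738, 609, 548, 750, 512, 550, 677, 588, 622
Mean correct RT = 7507/12 = 625.5833 ms
Proportion correct = 12/14
IES = 625.5833 / (12/14) = 729.847 ms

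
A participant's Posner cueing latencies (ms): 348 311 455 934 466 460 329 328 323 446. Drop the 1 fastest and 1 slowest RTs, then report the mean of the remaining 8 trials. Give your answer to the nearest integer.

394 ms

Sorted: 311, 323, 328, 329, 348, 446, 455, 460, 466, 934
Drop lowest 1 (311) and highest 1 (934)
Remaining (n=8): Σ = 3155, mean = 3155/8 = 394.375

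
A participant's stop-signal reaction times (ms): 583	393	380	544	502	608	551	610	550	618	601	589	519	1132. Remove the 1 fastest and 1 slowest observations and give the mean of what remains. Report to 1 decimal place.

555.7 ms

Sorted: 380, 393, 502, 519, 544, 550, 551, 583, 589, 601, 608, 610, 618, 1132
Drop lowest 1 (380) and highest 1 (1132)
Remaining (n=12): Σ = 6668, mean = 6668/12 = 555.667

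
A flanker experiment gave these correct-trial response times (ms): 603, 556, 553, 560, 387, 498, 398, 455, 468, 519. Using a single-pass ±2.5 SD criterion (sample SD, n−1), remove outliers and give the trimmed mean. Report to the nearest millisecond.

500 ms

n = 10, ΣRT = 4997, M = 499.700
Σ(x−M)² = 46740.10; s = √(46740.10/9) = 72.065
Cutoffs: 499.700 ± 2.5·72.065 → [319.5, 679.9]
No RTs fall outside the cutoffs; all 10 retained. Mean = 4997/10 = 499.700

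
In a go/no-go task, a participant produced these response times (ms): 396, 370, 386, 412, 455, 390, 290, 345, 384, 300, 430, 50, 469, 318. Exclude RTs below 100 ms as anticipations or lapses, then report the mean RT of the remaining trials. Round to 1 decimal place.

Excluded: 50
Retained (n=13): Σ = 4945
Mean = 4945/13 = 380.3846

380.4 ms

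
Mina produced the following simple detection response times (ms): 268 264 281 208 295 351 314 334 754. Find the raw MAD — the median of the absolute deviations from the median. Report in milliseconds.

31 ms

Sorted: 208, 264, 268, 281, 295, 314, 334, 351, 754 → median = 295
|x − 295|: 27, 31, 14, 87, 0, 56, 19, 39, 459
Sorted deviations: 0, 14, 19, 27, 31, 39, 56, 87, 459 → MAD = 31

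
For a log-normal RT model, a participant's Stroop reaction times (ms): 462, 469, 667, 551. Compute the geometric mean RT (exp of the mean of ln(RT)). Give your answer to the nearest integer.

ln(RT): 6.1356, 6.1506, 6.5028, 6.3117
Mean ln(RT) = 25.1007/4 = 6.27517
Geometric mean = exp(6.27517) = 531.22 ms

531 ms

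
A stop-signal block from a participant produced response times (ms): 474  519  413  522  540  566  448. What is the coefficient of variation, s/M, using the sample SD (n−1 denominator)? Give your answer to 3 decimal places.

n = 7, Σ = 3482, M = 497.4286
Σ(x−M)² = 17703.714; s = √(17703.714/6) = 54.3196
CV = 54.3196 / 497.4286 = 0.10920

0.109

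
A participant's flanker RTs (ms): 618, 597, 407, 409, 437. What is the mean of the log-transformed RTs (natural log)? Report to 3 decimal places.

ln(RT): 6.4265, 6.3919, 6.0088, 6.0137, 6.0799
Σ ln(RT) = 30.9209
Mean = 30.9209/5 = 6.18417

6.184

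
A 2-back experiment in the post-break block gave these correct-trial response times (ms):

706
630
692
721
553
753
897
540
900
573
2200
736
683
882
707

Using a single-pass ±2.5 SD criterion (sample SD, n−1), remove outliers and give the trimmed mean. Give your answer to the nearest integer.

712 ms

n = 15, ΣRT = 12173, M = 811.533
Σ(x−M)² = 2248559.73; s = √(2248559.73/14) = 400.764
Cutoffs: 811.533 ± 2.5·400.764 → [-190.4, 1813.4]
Outside: 2200 → excluded.
Retained (n=14): Σ = 9973, mean = 9973/14 = 712.357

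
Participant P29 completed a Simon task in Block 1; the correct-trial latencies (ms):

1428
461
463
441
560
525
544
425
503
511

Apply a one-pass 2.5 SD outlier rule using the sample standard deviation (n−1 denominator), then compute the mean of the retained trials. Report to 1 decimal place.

n = 10, ΣRT = 5861, M = 586.100
Σ(x−M)² = 805338.90; s = √(805338.90/9) = 299.136
Cutoffs: 586.100 ± 2.5·299.136 → [-161.7, 1333.9]
Outside: 1428 → excluded.
Retained (n=9): Σ = 4433, mean = 4433/9 = 492.556

492.6 ms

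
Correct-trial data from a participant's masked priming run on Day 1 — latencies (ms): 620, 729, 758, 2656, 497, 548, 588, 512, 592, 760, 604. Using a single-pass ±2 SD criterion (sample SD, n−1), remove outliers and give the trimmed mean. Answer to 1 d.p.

620.8 ms

n = 11, ΣRT = 8864, M = 805.818
Σ(x−M)² = 3850049.64; s = √(3850049.64/10) = 620.488
Cutoffs: 805.818 ± 2·620.488 → [-435.2, 2046.8]
Outside: 2656 → excluded.
Retained (n=10): Σ = 6208, mean = 6208/10 = 620.800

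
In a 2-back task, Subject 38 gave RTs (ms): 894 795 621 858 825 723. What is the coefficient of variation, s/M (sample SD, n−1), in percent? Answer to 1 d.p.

n = 6, Σ = 4716, M = 786.0000
Σ(x−M)² = 49644.000; s = √(49644.000/5) = 99.6434
CV = 99.6434 / 786.0000 = 0.12677 = 12.677%

12.7%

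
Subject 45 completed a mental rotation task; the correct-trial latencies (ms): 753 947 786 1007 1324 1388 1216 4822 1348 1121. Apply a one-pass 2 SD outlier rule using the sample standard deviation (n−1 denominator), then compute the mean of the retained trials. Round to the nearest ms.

1099 ms

n = 10, ΣRT = 14712, M = 1471.200
Σ(x−M)² = 12934973.60; s = √(12934973.60/9) = 1198.841
Cutoffs: 1471.200 ± 2·1198.841 → [-926.5, 3868.9]
Outside: 4822 → excluded.
Retained (n=9): Σ = 9890, mean = 9890/9 = 1098.889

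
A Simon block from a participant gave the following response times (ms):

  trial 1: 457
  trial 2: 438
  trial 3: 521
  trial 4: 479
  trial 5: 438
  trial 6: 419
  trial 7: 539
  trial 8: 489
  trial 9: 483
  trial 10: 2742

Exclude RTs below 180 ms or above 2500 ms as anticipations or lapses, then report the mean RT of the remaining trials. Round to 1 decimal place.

Excluded: 2742
Retained (n=9): Σ = 4263
Mean = 4263/9 = 473.6667

473.7 ms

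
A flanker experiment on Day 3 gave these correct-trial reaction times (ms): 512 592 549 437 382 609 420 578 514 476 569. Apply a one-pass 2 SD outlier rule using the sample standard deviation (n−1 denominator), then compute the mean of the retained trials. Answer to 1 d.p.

512.5 ms

n = 11, ΣRT = 5638, M = 512.545
Σ(x−M)² = 57068.73; s = √(57068.73/10) = 75.544
Cutoffs: 512.545 ± 2·75.544 → [361.5, 663.6]
No RTs fall outside the cutoffs; all 11 retained. Mean = 5638/11 = 512.545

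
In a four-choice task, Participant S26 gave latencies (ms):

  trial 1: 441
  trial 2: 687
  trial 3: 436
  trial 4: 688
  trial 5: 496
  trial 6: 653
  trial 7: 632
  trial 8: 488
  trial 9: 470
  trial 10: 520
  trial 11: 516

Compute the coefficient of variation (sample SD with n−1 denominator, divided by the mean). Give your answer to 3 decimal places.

n = 11, Σ = 6027, M = 547.9091
Σ(x−M)² = 95190.909; s = √(95190.909/10) = 97.5658
CV = 97.5658 / 547.9091 = 0.17807

0.178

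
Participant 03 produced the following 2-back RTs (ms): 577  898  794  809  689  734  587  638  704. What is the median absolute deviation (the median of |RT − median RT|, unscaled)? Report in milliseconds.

90 ms

Sorted: 577, 587, 638, 689, 704, 734, 794, 809, 898 → median = 704
|x − 704|: 127, 194, 90, 105, 15, 30, 117, 66, 0
Sorted deviations: 0, 15, 30, 66, 90, 105, 117, 127, 194 → MAD = 90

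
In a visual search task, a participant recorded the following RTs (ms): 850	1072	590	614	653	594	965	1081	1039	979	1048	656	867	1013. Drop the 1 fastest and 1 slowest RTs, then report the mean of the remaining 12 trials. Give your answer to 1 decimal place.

Sorted: 590, 594, 614, 653, 656, 850, 867, 965, 979, 1013, 1039, 1048, 1072, 1081
Drop lowest 1 (590) and highest 1 (1081)
Remaining (n=12): Σ = 10350, mean = 10350/12 = 862.500

862.5 ms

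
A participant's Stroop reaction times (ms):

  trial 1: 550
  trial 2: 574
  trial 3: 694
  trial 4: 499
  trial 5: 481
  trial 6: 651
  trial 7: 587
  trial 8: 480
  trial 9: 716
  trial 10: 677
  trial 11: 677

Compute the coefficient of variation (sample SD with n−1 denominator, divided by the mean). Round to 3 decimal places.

0.148

n = 11, Σ = 6586, M = 598.7273
Σ(x−M)² = 78840.182; s = √(78840.182/10) = 88.7920
CV = 88.7920 / 598.7273 = 0.14830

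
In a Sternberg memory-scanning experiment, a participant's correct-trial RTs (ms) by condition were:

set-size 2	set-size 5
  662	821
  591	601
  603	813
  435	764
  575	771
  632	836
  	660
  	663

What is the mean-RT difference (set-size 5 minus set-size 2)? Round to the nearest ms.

158 ms

M(set-size 2) = 3498/6 = 583.000
M(set-size 5) = 5929/8 = 741.125
Difference = 741.125 − 583.000 = 158.125 ms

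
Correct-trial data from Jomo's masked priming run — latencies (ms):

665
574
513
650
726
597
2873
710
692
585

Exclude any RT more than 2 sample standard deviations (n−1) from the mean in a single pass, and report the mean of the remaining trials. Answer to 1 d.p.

634.7 ms

n = 10, ΣRT = 8585, M = 858.500
Σ(x−M)² = 4549950.50; s = √(4549950.50/9) = 711.020
Cutoffs: 858.500 ± 2·711.020 → [-563.5, 2280.5]
Outside: 2873 → excluded.
Retained (n=9): Σ = 5712, mean = 5712/9 = 634.667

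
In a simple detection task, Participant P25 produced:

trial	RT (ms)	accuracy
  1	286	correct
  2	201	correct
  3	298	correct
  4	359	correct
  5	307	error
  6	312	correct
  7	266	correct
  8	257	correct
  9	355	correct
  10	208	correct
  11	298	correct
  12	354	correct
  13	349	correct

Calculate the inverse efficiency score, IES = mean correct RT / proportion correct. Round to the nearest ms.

320 ms

Correct trials (n=12): 286, 201, 298, 359, 312, 266, 257, 355, 208, 298, 354, 349
Mean correct RT = 3543/12 = 295.2500 ms
Proportion correct = 12/13
IES = 295.2500 / (12/13) = 319.854 ms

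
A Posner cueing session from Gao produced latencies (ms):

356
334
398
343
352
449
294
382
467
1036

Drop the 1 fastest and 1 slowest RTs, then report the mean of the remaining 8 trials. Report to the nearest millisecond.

Sorted: 294, 334, 343, 352, 356, 382, 398, 449, 467, 1036
Drop lowest 1 (294) and highest 1 (1036)
Remaining (n=8): Σ = 3081, mean = 3081/8 = 385.125

385 ms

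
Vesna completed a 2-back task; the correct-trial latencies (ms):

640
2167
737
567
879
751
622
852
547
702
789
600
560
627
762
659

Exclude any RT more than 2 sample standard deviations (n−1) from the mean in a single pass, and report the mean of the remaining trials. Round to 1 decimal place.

n = 16, ΣRT = 12461, M = 778.812
Σ(x−M)² = 2210982.44; s = √(2210982.44/15) = 383.926
Cutoffs: 778.812 ± 2·383.926 → [11.0, 1546.7]
Outside: 2167 → excluded.
Retained (n=15): Σ = 10294, mean = 10294/15 = 686.267

686.3 ms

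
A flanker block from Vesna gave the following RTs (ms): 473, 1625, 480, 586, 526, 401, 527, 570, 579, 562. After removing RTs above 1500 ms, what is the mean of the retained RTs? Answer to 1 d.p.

Excluded: 1625
Retained (n=9): Σ = 4704
Mean = 4704/9 = 522.6667

522.7 ms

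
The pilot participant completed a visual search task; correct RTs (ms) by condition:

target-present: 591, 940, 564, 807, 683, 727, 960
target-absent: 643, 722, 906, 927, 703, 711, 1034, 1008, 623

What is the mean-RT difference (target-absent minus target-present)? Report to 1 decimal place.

55.4 ms

M(target-present) = 5272/7 = 753.143
M(target-absent) = 7277/9 = 808.556
Difference = 808.556 − 753.143 = 55.413 ms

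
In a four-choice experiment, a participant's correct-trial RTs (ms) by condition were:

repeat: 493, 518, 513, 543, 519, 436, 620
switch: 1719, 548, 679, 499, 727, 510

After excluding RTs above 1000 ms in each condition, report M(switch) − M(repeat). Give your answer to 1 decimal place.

switch: exclude 1719
M(repeat) = 3642/7 = 520.286
M(switch) = 2963/5 = 592.600
Difference = 592.600 − 520.286 = 72.314 ms

72.3 ms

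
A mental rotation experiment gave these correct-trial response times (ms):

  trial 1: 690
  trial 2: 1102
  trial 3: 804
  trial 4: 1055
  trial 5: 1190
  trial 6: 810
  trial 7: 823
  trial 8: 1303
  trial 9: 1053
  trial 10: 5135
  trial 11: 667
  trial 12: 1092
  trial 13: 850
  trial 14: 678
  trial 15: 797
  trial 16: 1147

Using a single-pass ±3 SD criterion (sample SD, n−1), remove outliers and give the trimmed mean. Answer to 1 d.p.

937.4 ms

n = 16, ΣRT = 19196, M = 1199.750
Σ(x−M)² = 17114271.00; s = √(17114271.00/15) = 1068.153
Cutoffs: 1199.750 ± 3·1068.153 → [-2004.7, 4404.2]
Outside: 5135 → excluded.
Retained (n=15): Σ = 14061, mean = 14061/15 = 937.400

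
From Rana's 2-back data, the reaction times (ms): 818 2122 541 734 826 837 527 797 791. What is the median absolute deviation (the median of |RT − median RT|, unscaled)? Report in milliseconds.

40 ms

Sorted: 527, 541, 734, 791, 797, 818, 826, 837, 2122 → median = 797
|x − 797|: 21, 1325, 256, 63, 29, 40, 270, 0, 6
Sorted deviations: 0, 6, 21, 29, 40, 63, 256, 270, 1325 → MAD = 40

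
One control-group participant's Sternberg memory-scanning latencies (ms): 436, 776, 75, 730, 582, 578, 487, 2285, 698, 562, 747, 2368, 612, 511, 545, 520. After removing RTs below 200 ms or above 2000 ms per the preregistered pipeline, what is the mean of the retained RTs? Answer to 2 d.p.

Excluded: 75, 2285, 2368
Retained (n=13): Σ = 7784
Mean = 7784/13 = 598.7692

598.77 ms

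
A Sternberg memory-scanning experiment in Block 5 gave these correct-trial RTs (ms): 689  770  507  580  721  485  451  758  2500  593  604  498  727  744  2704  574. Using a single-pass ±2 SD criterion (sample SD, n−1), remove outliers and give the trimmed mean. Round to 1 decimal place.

621.5 ms

n = 16, ΣRT = 13905, M = 869.062
Σ(x−M)² = 7047412.94; s = √(7047412.94/15) = 685.440
Cutoffs: 869.062 ± 2·685.440 → [-501.8, 2239.9]
Outside: 2500, 2704 → excluded.
Retained (n=14): Σ = 8701, mean = 8701/14 = 621.500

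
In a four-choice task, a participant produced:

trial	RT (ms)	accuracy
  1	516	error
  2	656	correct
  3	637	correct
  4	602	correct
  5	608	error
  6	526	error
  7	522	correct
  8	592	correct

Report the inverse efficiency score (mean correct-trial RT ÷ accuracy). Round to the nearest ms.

Correct trials (n=5): 656, 637, 602, 522, 592
Mean correct RT = 3009/5 = 601.8000 ms
Proportion correct = 5/8
IES = 601.8000 / (5/8) = 962.880 ms

963 ms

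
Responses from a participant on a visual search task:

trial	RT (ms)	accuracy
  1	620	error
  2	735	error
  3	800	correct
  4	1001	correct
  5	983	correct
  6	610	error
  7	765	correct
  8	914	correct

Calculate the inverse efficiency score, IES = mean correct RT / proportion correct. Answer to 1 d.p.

1428.2 ms

Correct trials (n=5): 800, 1001, 983, 765, 914
Mean correct RT = 4463/5 = 892.6000 ms
Proportion correct = 5/8
IES = 892.6000 / (5/8) = 1428.160 ms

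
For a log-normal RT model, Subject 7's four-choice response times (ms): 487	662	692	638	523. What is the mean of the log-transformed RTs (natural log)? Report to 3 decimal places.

ln(RT): 6.1883, 6.4953, 6.5396, 6.4583, 6.2596
Σ ln(RT) = 31.9410
Mean = 31.9410/5 = 6.38821

6.388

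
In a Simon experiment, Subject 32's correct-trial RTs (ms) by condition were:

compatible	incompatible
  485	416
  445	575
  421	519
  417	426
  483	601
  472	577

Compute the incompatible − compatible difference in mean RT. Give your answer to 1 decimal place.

M(compatible) = 2723/6 = 453.833
M(incompatible) = 3114/6 = 519.000
Difference = 519.000 − 453.833 = 65.167 ms

65.2 ms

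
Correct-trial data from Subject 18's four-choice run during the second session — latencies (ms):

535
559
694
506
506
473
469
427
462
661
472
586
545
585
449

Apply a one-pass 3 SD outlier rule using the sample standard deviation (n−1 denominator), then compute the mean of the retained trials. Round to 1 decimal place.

528.6 ms

n = 15, ΣRT = 7929, M = 528.600
Σ(x−M)² = 84559.60; s = √(84559.60/14) = 77.717
Cutoffs: 528.600 ± 3·77.717 → [295.4, 761.8]
No RTs fall outside the cutoffs; all 15 retained. Mean = 7929/15 = 528.600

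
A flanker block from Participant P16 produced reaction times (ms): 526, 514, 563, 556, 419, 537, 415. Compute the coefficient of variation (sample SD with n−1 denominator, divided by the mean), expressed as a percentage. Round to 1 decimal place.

12.3%

n = 7, Σ = 3530, M = 504.2857
Σ(x−M)² = 23003.429; s = √(23003.429/6) = 61.9185
CV = 61.9185 / 504.2857 = 0.12278 = 12.278%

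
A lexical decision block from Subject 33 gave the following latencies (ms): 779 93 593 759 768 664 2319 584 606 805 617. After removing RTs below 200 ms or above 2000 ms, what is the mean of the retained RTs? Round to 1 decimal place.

Excluded: 93, 2319
Retained (n=9): Σ = 6175
Mean = 6175/9 = 686.1111

686.1 ms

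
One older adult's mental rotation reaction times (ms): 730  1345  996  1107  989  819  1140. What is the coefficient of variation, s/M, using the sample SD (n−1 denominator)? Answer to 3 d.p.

n = 7, Σ = 7126, M = 1018.0000
Σ(x−M)² = 253604.000; s = √(253604.000/6) = 205.5902
CV = 205.5902 / 1018.0000 = 0.20196

0.202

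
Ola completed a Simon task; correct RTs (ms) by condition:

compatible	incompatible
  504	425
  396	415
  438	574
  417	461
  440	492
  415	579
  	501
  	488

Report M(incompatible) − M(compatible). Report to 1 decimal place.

56.9 ms

M(compatible) = 2610/6 = 435.000
M(incompatible) = 3935/8 = 491.875
Difference = 491.875 − 435.000 = 56.875 ms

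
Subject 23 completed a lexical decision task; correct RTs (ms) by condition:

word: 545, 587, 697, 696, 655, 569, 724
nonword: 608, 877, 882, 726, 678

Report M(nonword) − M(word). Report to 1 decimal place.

115.2 ms

M(word) = 4473/7 = 639.000
M(nonword) = 3771/5 = 754.200
Difference = 754.200 − 639.000 = 115.200 ms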